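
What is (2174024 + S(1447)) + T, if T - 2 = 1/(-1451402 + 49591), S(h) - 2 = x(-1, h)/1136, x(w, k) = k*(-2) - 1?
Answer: 3462042692064307/1592457296 ≈ 2.1740e+6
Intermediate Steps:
x(w, k) = -1 - 2*k (x(w, k) = -2*k - 1 = -1 - 2*k)
S(h) = 2271/1136 - h/568 (S(h) = 2 + (-1 - 2*h)/1136 = 2 + (-1 - 2*h)*(1/1136) = 2 + (-1/1136 - h/568) = 2271/1136 - h/568)
T = 2803621/1401811 (T = 2 + 1/(-1451402 + 49591) = 2 + 1/(-1401811) = 2 - 1/1401811 = 2803621/1401811 ≈ 2.0000)
(2174024 + S(1447)) + T = (2174024 + (2271/1136 - 1/568*1447)) + 2803621/1401811 = (2174024 + (2271/1136 - 1447/568)) + 2803621/1401811 = (2174024 - 623/1136) + 2803621/1401811 = 2469690641/1136 + 2803621/1401811 = 3462042692064307/1592457296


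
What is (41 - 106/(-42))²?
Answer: 835396/441 ≈ 1894.3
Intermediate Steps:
(41 - 106/(-42))² = (41 - 106*(-1/42))² = (41 + 53/21)² = (914/21)² = 835396/441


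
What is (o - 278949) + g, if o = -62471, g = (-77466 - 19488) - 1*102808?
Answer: -541182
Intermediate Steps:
g = -199762 (g = -96954 - 102808 = -199762)
(o - 278949) + g = (-62471 - 278949) - 199762 = -341420 - 199762 = -541182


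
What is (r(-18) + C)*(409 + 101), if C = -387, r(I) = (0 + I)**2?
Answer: -32130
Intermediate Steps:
r(I) = I**2
(r(-18) + C)*(409 + 101) = ((-18)**2 - 387)*(409 + 101) = (324 - 387)*510 = -63*510 = -32130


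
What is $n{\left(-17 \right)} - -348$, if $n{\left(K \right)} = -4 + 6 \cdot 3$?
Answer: $362$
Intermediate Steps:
$n{\left(K \right)} = 14$ ($n{\left(K \right)} = -4 + 18 = 14$)
$n{\left(-17 \right)} - -348 = 14 - -348 = 14 + 348 = 362$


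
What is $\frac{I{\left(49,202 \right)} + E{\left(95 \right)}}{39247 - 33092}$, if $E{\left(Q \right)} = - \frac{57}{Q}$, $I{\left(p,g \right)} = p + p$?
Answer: $\frac{487}{30775} \approx 0.015825$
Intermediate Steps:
$I{\left(p,g \right)} = 2 p$
$\frac{I{\left(49,202 \right)} + E{\left(95 \right)}}{39247 - 33092} = \frac{2 \cdot 49 - \frac{57}{95}}{39247 - 33092} = \frac{98 - \frac{3}{5}}{6155} = \left(98 - \frac{3}{5}\right) \frac{1}{6155} = \frac{487}{5} \cdot \frac{1}{6155} = \frac{487}{30775}$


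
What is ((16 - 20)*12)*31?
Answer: -1488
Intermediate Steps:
((16 - 20)*12)*31 = -4*12*31 = -48*31 = -1488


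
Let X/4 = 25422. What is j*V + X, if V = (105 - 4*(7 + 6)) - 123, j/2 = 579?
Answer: 20628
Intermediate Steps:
X = 101688 (X = 4*25422 = 101688)
j = 1158 (j = 2*579 = 1158)
V = -70 (V = (105 - 4*13) - 123 = (105 - 52) - 123 = 53 - 123 = -70)
j*V + X = 1158*(-70) + 101688 = -81060 + 101688 = 20628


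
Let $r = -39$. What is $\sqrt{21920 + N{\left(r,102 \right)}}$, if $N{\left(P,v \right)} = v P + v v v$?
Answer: $5 \sqrt{43166} \approx 1038.8$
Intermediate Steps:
$N{\left(P,v \right)} = v^{3} + P v$ ($N{\left(P,v \right)} = P v + v^{2} v = P v + v^{3} = v^{3} + P v$)
$\sqrt{21920 + N{\left(r,102 \right)}} = \sqrt{21920 + 102 \left(-39 + 102^{2}\right)} = \sqrt{21920 + 102 \left(-39 + 10404\right)} = \sqrt{21920 + 102 \cdot 10365} = \sqrt{21920 + 1057230} = \sqrt{1079150} = 5 \sqrt{43166}$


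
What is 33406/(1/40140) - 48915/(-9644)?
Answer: 12931802053875/9644 ≈ 1.3409e+9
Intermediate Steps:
33406/(1/40140) - 48915/(-9644) = 33406/(1/40140) - 48915*(-1/9644) = 33406*40140 + 48915/9644 = 1340916840 + 48915/9644 = 12931802053875/9644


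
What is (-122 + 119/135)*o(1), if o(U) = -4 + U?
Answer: 16351/45 ≈ 363.36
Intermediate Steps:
(-122 + 119/135)*o(1) = (-122 + 119/135)*(-4 + 1) = (-122 + 119*(1/135))*(-3) = (-122 + 119/135)*(-3) = -16351/135*(-3) = 16351/45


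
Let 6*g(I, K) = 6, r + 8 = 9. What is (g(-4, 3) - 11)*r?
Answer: -10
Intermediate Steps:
r = 1 (r = -8 + 9 = 1)
g(I, K) = 1 (g(I, K) = (⅙)*6 = 1)
(g(-4, 3) - 11)*r = (1 - 11)*1 = -10*1 = -10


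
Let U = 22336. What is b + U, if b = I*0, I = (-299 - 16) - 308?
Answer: 22336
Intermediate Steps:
I = -623 (I = -315 - 308 = -623)
b = 0 (b = -623*0 = 0)
b + U = 0 + 22336 = 22336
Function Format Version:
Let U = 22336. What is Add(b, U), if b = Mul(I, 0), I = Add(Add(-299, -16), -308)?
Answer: 22336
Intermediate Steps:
I = -623 (I = Add(-315, -308) = -623)
b = 0 (b = Mul(-623, 0) = 0)
Add(b, U) = Add(0, 22336) = 22336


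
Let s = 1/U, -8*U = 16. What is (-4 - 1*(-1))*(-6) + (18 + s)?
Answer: 71/2 ≈ 35.500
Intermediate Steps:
U = -2 (U = -1/8*16 = -2)
s = -1/2 (s = 1/(-2) = -1/2 ≈ -0.50000)
(-4 - 1*(-1))*(-6) + (18 + s) = (-4 - 1*(-1))*(-6) + (18 - 1/2) = (-4 + 1)*(-6) + 35/2 = -3*(-6) + 35/2 = 18 + 35/2 = 71/2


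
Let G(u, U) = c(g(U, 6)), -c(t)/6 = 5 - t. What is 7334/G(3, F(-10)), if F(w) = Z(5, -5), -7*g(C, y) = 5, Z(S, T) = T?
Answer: -25669/120 ≈ -213.91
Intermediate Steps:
g(C, y) = -5/7 (g(C, y) = -⅐*5 = -5/7)
F(w) = -5
c(t) = -30 + 6*t (c(t) = -6*(5 - t) = -30 + 6*t)
G(u, U) = -240/7 (G(u, U) = -30 + 6*(-5/7) = -30 - 30/7 = -240/7)
7334/G(3, F(-10)) = 7334/(-240/7) = 7334*(-7/240) = -25669/120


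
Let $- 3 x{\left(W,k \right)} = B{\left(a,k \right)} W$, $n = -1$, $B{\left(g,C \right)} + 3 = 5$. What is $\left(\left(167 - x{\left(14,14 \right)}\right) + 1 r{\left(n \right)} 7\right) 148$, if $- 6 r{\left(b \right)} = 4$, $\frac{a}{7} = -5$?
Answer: $\frac{76220}{3} \approx 25407.0$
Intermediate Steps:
$a = -35$ ($a = 7 \left(-5\right) = -35$)
$B{\left(g,C \right)} = 2$ ($B{\left(g,C \right)} = -3 + 5 = 2$)
$r{\left(b \right)} = - \frac{2}{3}$ ($r{\left(b \right)} = \left(- \frac{1}{6}\right) 4 = - \frac{2}{3}$)
$x{\left(W,k \right)} = - \frac{2 W}{3}$
$\left(\left(167 - x{\left(14,14 \right)}\right) + 1 r{\left(n \right)} 7\right) 148 = \left(\left(167 - \left(- \frac{2}{3}\right) 14\right) + 1 \left(- \frac{2}{3}\right) 7\right) 148 = \left(\left(167 - - \frac{28}{3}\right) - \frac{14}{3}\right) 148 = \left(\left(167 + \frac{28}{3}\right) - \frac{14}{3}\right) 148 = \left(\frac{529}{3} - \frac{14}{3}\right) 148 = \frac{515}{3} \cdot 148 = \frac{76220}{3}$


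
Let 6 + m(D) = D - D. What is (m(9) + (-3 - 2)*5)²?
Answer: 961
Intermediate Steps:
m(D) = -6 (m(D) = -6 + (D - D) = -6 + 0 = -6)
(m(9) + (-3 - 2)*5)² = (-6 + (-3 - 2)*5)² = (-6 - 5*5)² = (-6 - 25)² = (-31)² = 961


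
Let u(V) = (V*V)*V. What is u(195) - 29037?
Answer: 7385838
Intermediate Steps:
u(V) = V**3 (u(V) = V**2*V = V**3)
u(195) - 29037 = 195**3 - 29037 = 7414875 - 29037 = 7385838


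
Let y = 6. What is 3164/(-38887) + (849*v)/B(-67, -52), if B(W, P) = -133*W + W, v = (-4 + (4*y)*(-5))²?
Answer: 42300968856/28659719 ≈ 1476.0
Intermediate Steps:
v = 15376 (v = (-4 + (4*6)*(-5))² = (-4 + 24*(-5))² = (-4 - 120)² = (-124)² = 15376)
B(W, P) = -132*W
3164/(-38887) + (849*v)/B(-67, -52) = 3164/(-38887) + (849*15376)/((-132*(-67))) = 3164*(-1/38887) + 13054224/8844 = -3164/38887 + 13054224*(1/8844) = -3164/38887 + 1087852/737 = 42300968856/28659719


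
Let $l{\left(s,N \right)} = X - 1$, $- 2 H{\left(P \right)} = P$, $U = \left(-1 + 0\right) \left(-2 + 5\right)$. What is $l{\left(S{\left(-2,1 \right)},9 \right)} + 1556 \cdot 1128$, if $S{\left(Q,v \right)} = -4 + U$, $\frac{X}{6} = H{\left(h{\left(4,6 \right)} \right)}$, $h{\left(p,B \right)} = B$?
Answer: $1755149$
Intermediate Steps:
$U = -3$ ($U = \left(-1\right) 3 = -3$)
$H{\left(P \right)} = - \frac{P}{2}$
$X = -18$ ($X = 6 \left(\left(- \frac{1}{2}\right) 6\right) = 6 \left(-3\right) = -18$)
$S{\left(Q,v \right)} = -7$ ($S{\left(Q,v \right)} = -4 - 3 = -7$)
$l{\left(s,N \right)} = -19$ ($l{\left(s,N \right)} = -18 - 1 = -19$)
$l{\left(S{\left(-2,1 \right)},9 \right)} + 1556 \cdot 1128 = -19 + 1556 \cdot 1128 = -19 + 1755168 = 1755149$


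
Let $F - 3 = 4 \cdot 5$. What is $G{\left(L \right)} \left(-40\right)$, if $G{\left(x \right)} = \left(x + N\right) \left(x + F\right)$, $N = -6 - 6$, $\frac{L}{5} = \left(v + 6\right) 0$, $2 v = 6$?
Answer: $11040$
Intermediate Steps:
$v = 3$ ($v = \frac{1}{2} \cdot 6 = 3$)
$L = 0$ ($L = 5 \left(3 + 6\right) 0 = 5 \cdot 9 \cdot 0 = 5 \cdot 0 = 0$)
$F = 23$ ($F = 3 + 4 \cdot 5 = 3 + 20 = 23$)
$N = -12$ ($N = -6 - 6 = -12$)
$G{\left(x \right)} = \left(-12 + x\right) \left(23 + x\right)$ ($G{\left(x \right)} = \left(x - 12\right) \left(x + 23\right) = \left(-12 + x\right) \left(23 + x\right)$)
$G{\left(L \right)} \left(-40\right) = \left(-276 + 0^{2} + 11 \cdot 0\right) \left(-40\right) = \left(-276 + 0 + 0\right) \left(-40\right) = \left(-276\right) \left(-40\right) = 11040$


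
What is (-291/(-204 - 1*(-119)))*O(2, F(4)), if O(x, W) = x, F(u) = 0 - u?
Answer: 582/85 ≈ 6.8471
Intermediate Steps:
F(u) = -u
(-291/(-204 - 1*(-119)))*O(2, F(4)) = -291/(-204 - 1*(-119))*2 = -291/(-204 + 119)*2 = -291/(-85)*2 = -291*(-1/85)*2 = (291/85)*2 = 582/85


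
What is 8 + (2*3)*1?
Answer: 14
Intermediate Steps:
8 + (2*3)*1 = 8 + 6*1 = 8 + 6 = 14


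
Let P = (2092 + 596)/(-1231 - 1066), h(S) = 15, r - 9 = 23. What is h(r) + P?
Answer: 31767/2297 ≈ 13.830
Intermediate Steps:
r = 32 (r = 9 + 23 = 32)
P = -2688/2297 (P = 2688/(-2297) = 2688*(-1/2297) = -2688/2297 ≈ -1.1702)
h(r) + P = 15 - 2688/2297 = 31767/2297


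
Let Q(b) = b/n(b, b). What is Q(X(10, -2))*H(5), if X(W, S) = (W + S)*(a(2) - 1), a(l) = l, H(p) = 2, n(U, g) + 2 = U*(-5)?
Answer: -8/21 ≈ -0.38095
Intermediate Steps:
n(U, g) = -2 - 5*U (n(U, g) = -2 + U*(-5) = -2 - 5*U)
X(W, S) = S + W (X(W, S) = (W + S)*(2 - 1) = (S + W)*1 = S + W)
Q(b) = b/(-2 - 5*b)
Q(X(10, -2))*H(5) = -(-2 + 10)/(2 + 5*(-2 + 10))*2 = -1*8/(2 + 5*8)*2 = -1*8/(2 + 40)*2 = -1*8/42*2 = -1*8*1/42*2 = -4/21*2 = -8/21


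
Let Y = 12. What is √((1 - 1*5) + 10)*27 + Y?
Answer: 12 + 27*√6 ≈ 78.136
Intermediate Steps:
√((1 - 1*5) + 10)*27 + Y = √((1 - 1*5) + 10)*27 + 12 = √((1 - 5) + 10)*27 + 12 = √(-4 + 10)*27 + 12 = √6*27 + 12 = 27*√6 + 12 = 12 + 27*√6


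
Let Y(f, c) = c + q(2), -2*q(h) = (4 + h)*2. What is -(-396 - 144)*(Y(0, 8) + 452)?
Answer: 245160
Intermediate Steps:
q(h) = -4 - h (q(h) = -(4 + h)*2/2 = -(8 + 2*h)/2 = -4 - h)
Y(f, c) = -6 + c (Y(f, c) = c + (-4 - 1*2) = c + (-4 - 2) = c - 6 = -6 + c)
-(-396 - 144)*(Y(0, 8) + 452) = -(-396 - 144)*((-6 + 8) + 452) = -(-540)*(2 + 452) = -(-540)*454 = -1*(-245160) = 245160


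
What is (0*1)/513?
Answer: 0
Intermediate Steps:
(0*1)/513 = 0*(1/513) = 0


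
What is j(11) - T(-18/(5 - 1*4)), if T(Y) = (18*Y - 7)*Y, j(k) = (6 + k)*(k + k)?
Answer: -5584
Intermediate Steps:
j(k) = 2*k*(6 + k) (j(k) = (6 + k)*(2*k) = 2*k*(6 + k))
T(Y) = Y*(-7 + 18*Y) (T(Y) = (-7 + 18*Y)*Y = Y*(-7 + 18*Y))
j(11) - T(-18/(5 - 1*4)) = 2*11*(6 + 11) - (-18/(5 - 1*4))*(-7 + 18*(-18/(5 - 1*4))) = 2*11*17 - (-18/(5 - 4))*(-7 + 18*(-18/(5 - 4))) = 374 - (-18/1)*(-7 + 18*(-18/1)) = 374 - (-18*1)*(-7 + 18*(-18*1)) = 374 - (-18)*(-7 + 18*(-18)) = 374 - (-18)*(-7 - 324) = 374 - (-18)*(-331) = 374 - 1*5958 = 374 - 5958 = -5584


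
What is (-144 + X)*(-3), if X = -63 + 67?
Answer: 420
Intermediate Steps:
X = 4
(-144 + X)*(-3) = (-144 + 4)*(-3) = -140*(-3) = 420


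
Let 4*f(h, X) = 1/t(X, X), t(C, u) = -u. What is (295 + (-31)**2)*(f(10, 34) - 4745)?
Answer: -101315397/17 ≈ -5.9597e+6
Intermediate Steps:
f(h, X) = -1/(4*X) (f(h, X) = 1/(4*((-X))) = (-1/X)/4 = -1/(4*X))
(295 + (-31)**2)*(f(10, 34) - 4745) = (295 + (-31)**2)*(-1/4/34 - 4745) = (295 + 961)*(-1/4*1/34 - 4745) = 1256*(-1/136 - 4745) = 1256*(-645321/136) = -101315397/17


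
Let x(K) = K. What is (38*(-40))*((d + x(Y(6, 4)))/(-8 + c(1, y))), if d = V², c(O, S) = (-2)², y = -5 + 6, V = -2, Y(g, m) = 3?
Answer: 2660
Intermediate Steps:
y = 1
c(O, S) = 4
d = 4 (d = (-2)² = 4)
(38*(-40))*((d + x(Y(6, 4)))/(-8 + c(1, y))) = (38*(-40))*((4 + 3)/(-8 + 4)) = -10640/(-4) = -10640*(-1)/4 = -1520*(-7/4) = 2660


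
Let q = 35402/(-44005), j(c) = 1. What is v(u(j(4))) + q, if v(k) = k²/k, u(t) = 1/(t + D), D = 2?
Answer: -62201/132015 ≈ -0.47117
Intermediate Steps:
u(t) = 1/(2 + t) (u(t) = 1/(t + 2) = 1/(2 + t))
q = -35402/44005 (q = 35402*(-1/44005) = -35402/44005 ≈ -0.80450)
v(k) = k
v(u(j(4))) + q = 1/(2 + 1) - 35402/44005 = 1/3 - 35402/44005 = ⅓ - 35402/44005 = -62201/132015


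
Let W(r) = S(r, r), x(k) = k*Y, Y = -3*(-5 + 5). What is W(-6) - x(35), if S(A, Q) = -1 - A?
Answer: 5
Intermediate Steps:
Y = 0 (Y = -3*0 = 0)
x(k) = 0 (x(k) = k*0 = 0)
W(r) = -1 - r
W(-6) - x(35) = (-1 - 1*(-6)) - 1*0 = (-1 + 6) + 0 = 5 + 0 = 5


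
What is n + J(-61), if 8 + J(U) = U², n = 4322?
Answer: 8035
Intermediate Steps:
J(U) = -8 + U²
n + J(-61) = 4322 + (-8 + (-61)²) = 4322 + (-8 + 3721) = 4322 + 3713 = 8035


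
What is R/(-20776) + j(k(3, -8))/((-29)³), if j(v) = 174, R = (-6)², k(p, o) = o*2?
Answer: -38733/4368154 ≈ -0.0088671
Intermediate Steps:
k(p, o) = 2*o
R = 36
R/(-20776) + j(k(3, -8))/((-29)³) = 36/(-20776) + 174/((-29)³) = 36*(-1/20776) + 174/(-24389) = -9/5194 + 174*(-1/24389) = -9/5194 - 6/841 = -38733/4368154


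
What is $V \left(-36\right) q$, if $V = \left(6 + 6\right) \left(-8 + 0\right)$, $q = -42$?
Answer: $-145152$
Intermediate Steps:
$V = -96$ ($V = 12 \left(-8\right) = -96$)
$V \left(-36\right) q = \left(-96\right) \left(-36\right) \left(-42\right) = 3456 \left(-42\right) = -145152$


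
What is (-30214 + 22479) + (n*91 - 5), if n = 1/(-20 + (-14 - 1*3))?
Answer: -286471/37 ≈ -7742.5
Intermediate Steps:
n = -1/37 (n = 1/(-20 + (-14 - 3)) = 1/(-20 - 17) = 1/(-37) = -1/37 ≈ -0.027027)
(-30214 + 22479) + (n*91 - 5) = (-30214 + 22479) + (-1/37*91 - 5) = -7735 + (-91/37 - 5) = -7735 - 276/37 = -286471/37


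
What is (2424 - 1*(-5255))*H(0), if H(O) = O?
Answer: 0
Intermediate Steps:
(2424 - 1*(-5255))*H(0) = (2424 - 1*(-5255))*0 = (2424 + 5255)*0 = 7679*0 = 0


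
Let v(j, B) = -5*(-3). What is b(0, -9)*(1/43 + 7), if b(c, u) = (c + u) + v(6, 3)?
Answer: 1812/43 ≈ 42.140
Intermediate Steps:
v(j, B) = 15
b(c, u) = 15 + c + u (b(c, u) = (c + u) + 15 = 15 + c + u)
b(0, -9)*(1/43 + 7) = (15 + 0 - 9)*(1/43 + 7) = 6*(1/43 + 7) = 6*(302/43) = 1812/43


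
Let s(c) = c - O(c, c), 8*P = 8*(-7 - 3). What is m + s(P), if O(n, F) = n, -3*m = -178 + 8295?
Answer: -8117/3 ≈ -2705.7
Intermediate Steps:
m = -8117/3 (m = -(-178 + 8295)/3 = -1/3*8117 = -8117/3 ≈ -2705.7)
P = -10 (P = (8*(-7 - 3))/8 = (8*(-10))/8 = (1/8)*(-80) = -10)
s(c) = 0 (s(c) = c - c = 0)
m + s(P) = -8117/3 + 0 = -8117/3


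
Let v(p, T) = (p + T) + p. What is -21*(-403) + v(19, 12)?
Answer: 8513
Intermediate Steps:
v(p, T) = T + 2*p (v(p, T) = (T + p) + p = T + 2*p)
-21*(-403) + v(19, 12) = -21*(-403) + (12 + 2*19) = 8463 + (12 + 38) = 8463 + 50 = 8513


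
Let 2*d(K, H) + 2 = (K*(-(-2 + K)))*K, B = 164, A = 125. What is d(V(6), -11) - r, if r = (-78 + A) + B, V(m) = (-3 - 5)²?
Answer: -127188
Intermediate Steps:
V(m) = 64 (V(m) = (-8)² = 64)
d(K, H) = -1 + K²*(2 - K)/2 (d(K, H) = -1 + ((K*(-(-2 + K)))*K)/2 = -1 + ((K*(2 - K))*K)/2 = -1 + (K²*(2 - K))/2 = -1 + K²*(2 - K)/2)
r = 211 (r = (-78 + 125) + 164 = 47 + 164 = 211)
d(V(6), -11) - r = (-1 + 64² - ½*64³) - 1*211 = (-1 + 4096 - ½*262144) - 211 = (-1 + 4096 - 131072) - 211 = -126977 - 211 = -127188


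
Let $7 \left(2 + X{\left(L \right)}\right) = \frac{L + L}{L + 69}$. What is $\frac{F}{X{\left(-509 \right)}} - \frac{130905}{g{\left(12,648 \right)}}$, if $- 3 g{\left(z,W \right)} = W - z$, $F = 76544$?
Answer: $- \frac{24653528365}{545052} \approx -45232.0$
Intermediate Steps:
$g{\left(z,W \right)} = - \frac{W}{3} + \frac{z}{3}$ ($g{\left(z,W \right)} = - \frac{W - z}{3} = - \frac{W}{3} + \frac{z}{3}$)
$X{\left(L \right)} = -2 + \frac{2 L}{7 \left(69 + L\right)}$ ($X{\left(L \right)} = -2 + \frac{\left(L + L\right) \frac{1}{L + 69}}{7} = -2 + \frac{2 L \frac{1}{69 + L}}{7} = -2 + \frac{2 L}{7 \left(69 + L\right)}$)
$\frac{F}{X{\left(-509 \right)}} - \frac{130905}{g{\left(12,648 \right)}} = \frac{76544}{\frac{6}{7} \frac{1}{69 - 509} \left(-161 - -1018\right)} - \frac{130905}{\left(- \frac{1}{3}\right) 648 + \frac{1}{3} \cdot 12} = \frac{76544}{\frac{6}{7} \frac{1}{-440} \left(-161 + 1018\right)} - \frac{130905}{-216 + 4} = \frac{76544}{\frac{6}{7} \left(- \frac{1}{440}\right) 857} - \frac{130905}{-212} = \frac{76544}{- \frac{2571}{1540}} - - \frac{130905}{212} = 76544 \left(- \frac{1540}{2571}\right) + \frac{130905}{212} = - \frac{117877760}{2571} + \frac{130905}{212} = - \frac{24653528365}{545052}$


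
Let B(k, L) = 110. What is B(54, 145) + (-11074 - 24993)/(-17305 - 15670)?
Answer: 3663317/32975 ≈ 111.09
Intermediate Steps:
B(54, 145) + (-11074 - 24993)/(-17305 - 15670) = 110 + (-11074 - 24993)/(-17305 - 15670) = 110 - 36067/(-32975) = 110 - 36067*(-1/32975) = 110 + 36067/32975 = 3663317/32975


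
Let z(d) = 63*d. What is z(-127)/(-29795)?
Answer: 8001/29795 ≈ 0.26854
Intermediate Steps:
z(-127)/(-29795) = (63*(-127))/(-29795) = -8001*(-1/29795) = 8001/29795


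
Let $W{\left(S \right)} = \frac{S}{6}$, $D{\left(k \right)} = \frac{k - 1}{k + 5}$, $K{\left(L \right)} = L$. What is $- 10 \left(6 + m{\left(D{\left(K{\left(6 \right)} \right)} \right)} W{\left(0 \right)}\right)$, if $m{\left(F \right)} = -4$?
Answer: $-60$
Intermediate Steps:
$D{\left(k \right)} = \frac{-1 + k}{5 + k}$
$W{\left(S \right)} = \frac{S}{6}$ ($W{\left(S \right)} = S \frac{1}{6} = \frac{S}{6}$)
$- 10 \left(6 + m{\left(D{\left(K{\left(6 \right)} \right)} \right)} W{\left(0 \right)}\right) = - 10 \left(6 - 4 \cdot \frac{1}{6} \cdot 0\right) = - 10 \left(6 - 0\right) = - 10 \left(6 + 0\right) = \left(-10\right) 6 = -60$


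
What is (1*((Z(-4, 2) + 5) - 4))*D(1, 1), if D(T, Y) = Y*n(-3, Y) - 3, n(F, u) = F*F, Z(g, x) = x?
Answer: 18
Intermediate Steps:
n(F, u) = F²
D(T, Y) = -3 + 9*Y (D(T, Y) = Y*(-3)² - 3 = Y*9 - 3 = 9*Y - 3 = -3 + 9*Y)
(1*((Z(-4, 2) + 5) - 4))*D(1, 1) = (1*((2 + 5) - 4))*(-3 + 9*1) = (1*(7 - 4))*(-3 + 9) = (1*3)*6 = 3*6 = 18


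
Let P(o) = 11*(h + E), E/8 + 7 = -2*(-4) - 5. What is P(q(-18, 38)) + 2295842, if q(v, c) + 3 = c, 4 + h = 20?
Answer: 2295666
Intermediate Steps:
h = 16 (h = -4 + 20 = 16)
q(v, c) = -3 + c
E = -32 (E = -56 + 8*(-2*(-4) - 5) = -56 + 8*(8 - 5) = -56 + 8*3 = -56 + 24 = -32)
P(o) = -176 (P(o) = 11*(16 - 32) = 11*(-16) = -176)
P(q(-18, 38)) + 2295842 = -176 + 2295842 = 2295666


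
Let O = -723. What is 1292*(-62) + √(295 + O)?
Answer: -80104 + 2*I*√107 ≈ -80104.0 + 20.688*I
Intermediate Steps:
1292*(-62) + √(295 + O) = 1292*(-62) + √(295 - 723) = -80104 + √(-428) = -80104 + 2*I*√107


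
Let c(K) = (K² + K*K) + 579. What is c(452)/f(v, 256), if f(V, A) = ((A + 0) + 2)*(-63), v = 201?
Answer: -409187/16254 ≈ -25.175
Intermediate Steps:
f(V, A) = -126 - 63*A (f(V, A) = (A + 2)*(-63) = (2 + A)*(-63) = -126 - 63*A)
c(K) = 579 + 2*K² (c(K) = (K² + K²) + 579 = 2*K² + 579 = 579 + 2*K²)
c(452)/f(v, 256) = (579 + 2*452²)/(-126 - 63*256) = (579 + 2*204304)/(-126 - 16128) = (579 + 408608)/(-16254) = 409187*(-1/16254) = -409187/16254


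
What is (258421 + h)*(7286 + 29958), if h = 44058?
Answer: 11265527876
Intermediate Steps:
(258421 + h)*(7286 + 29958) = (258421 + 44058)*(7286 + 29958) = 302479*37244 = 11265527876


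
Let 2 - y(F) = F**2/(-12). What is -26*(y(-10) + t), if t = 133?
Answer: -11180/3 ≈ -3726.7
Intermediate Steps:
y(F) = 2 + F**2/12 (y(F) = 2 - F**2/(-12) = 2 - F**2*(-1)/12 = 2 - (-1)*F**2/12 = 2 + F**2/12)
-26*(y(-10) + t) = -26*((2 + (1/12)*(-10)**2) + 133) = -26*((2 + (1/12)*100) + 133) = -26*((2 + 25/3) + 133) = -26*(31/3 + 133) = -26*430/3 = -11180/3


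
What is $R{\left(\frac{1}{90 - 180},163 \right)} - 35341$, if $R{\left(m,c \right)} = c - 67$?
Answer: $-35245$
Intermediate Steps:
$R{\left(m,c \right)} = -67 + c$
$R{\left(\frac{1}{90 - 180},163 \right)} - 35341 = \left(-67 + 163\right) - 35341 = 96 - 35341 = -35245$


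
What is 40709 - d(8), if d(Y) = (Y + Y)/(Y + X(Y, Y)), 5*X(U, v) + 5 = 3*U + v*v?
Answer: 5007127/123 ≈ 40708.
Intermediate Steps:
X(U, v) = -1 + v**2/5 + 3*U/5 (X(U, v) = -1 + (3*U + v*v)/5 = -1 + (3*U + v**2)/5 = -1 + (v**2 + 3*U)/5 = -1 + (v**2/5 + 3*U/5) = -1 + v**2/5 + 3*U/5)
d(Y) = 2*Y/(-1 + Y**2/5 + 8*Y/5) (d(Y) = (Y + Y)/(Y + (-1 + Y**2/5 + 3*Y/5)) = (2*Y)/(-1 + Y**2/5 + 8*Y/5) = 2*Y/(-1 + Y**2/5 + 8*Y/5))
40709 - d(8) = 40709 - 10*8/(-5 + 8**2 + 8*8) = 40709 - 10*8/(-5 + 64 + 64) = 40709 - 10*8/123 = 40709 - 1*80/123 = 40709 - 80/123 = 5007127/123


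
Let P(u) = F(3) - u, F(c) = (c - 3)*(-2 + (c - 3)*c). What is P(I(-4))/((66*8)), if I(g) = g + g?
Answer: 1/66 ≈ 0.015152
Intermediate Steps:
F(c) = (-3 + c)*(-2 + c*(-3 + c)) (F(c) = (-3 + c)*(-2 + (-3 + c)*c) = (-3 + c)*(-2 + c*(-3 + c)))
I(g) = 2*g
P(u) = -u (P(u) = (6 + 3**3 - 6*3**2 + 7*3) - u = (6 + 27 - 6*9 + 21) - u = (6 + 27 - 54 + 21) - u = 0 - u = -u)
P(I(-4))/((66*8)) = (-2*(-4))/((66*8)) = -1*(-8)/528 = 8*(1/528) = 1/66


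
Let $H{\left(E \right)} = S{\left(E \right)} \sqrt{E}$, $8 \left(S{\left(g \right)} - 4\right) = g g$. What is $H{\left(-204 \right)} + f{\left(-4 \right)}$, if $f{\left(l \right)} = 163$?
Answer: $163 + 10412 i \sqrt{51} \approx 163.0 + 74357.0 i$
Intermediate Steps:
$S{\left(g \right)} = 4 + \frac{g^{2}}{8}$ ($S{\left(g \right)} = 4 + \frac{g g}{8} = 4 + \frac{g^{2}}{8}$)
$H{\left(E \right)} = \sqrt{E} \left(4 + \frac{E^{2}}{8}\right)$ ($H{\left(E \right)} = \left(4 + \frac{E^{2}}{8}\right) \sqrt{E} = \sqrt{E} \left(4 + \frac{E^{2}}{8}\right)$)
$H{\left(-204 \right)} + f{\left(-4 \right)} = \frac{\sqrt{-204} \left(32 + \left(-204\right)^{2}\right)}{8} + 163 = \frac{2 i \sqrt{51} \left(32 + 41616\right)}{8} + 163 = \frac{1}{8} \cdot 2 i \sqrt{51} \cdot 41648 + 163 = 10412 i \sqrt{51} + 163 = 163 + 10412 i \sqrt{51}$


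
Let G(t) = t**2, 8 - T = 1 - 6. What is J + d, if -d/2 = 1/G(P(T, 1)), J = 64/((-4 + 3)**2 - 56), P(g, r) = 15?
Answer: -2902/2475 ≈ -1.1725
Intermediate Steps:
T = 13 (T = 8 - (1 - 6) = 8 - 1*(-5) = 8 + 5 = 13)
J = -64/55 (J = 64/((-1)**2 - 56) = 64/(1 - 56) = 64/(-55) = -1/55*64 = -64/55 ≈ -1.1636)
d = -2/225 (d = -2/(15**2) = -2/225 ≈ -0.0088889)
J + d = -64/55 - 2/225 = -2902/2475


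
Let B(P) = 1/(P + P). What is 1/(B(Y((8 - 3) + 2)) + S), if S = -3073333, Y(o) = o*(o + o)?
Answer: -196/602373267 ≈ -3.2538e-7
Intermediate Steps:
Y(o) = 2*o² (Y(o) = o*(2*o) = 2*o²)
B(P) = 1/(2*P)
1/(B(Y((8 - 3) + 2)) + S) = 1/(1/(2*((2*((8 - 3) + 2)²))) - 3073333) = 1/(1/(2*((2*(5 + 2)²))) - 3073333) = 1/(1/(2*((2*7²))) - 3073333) = 1/(1/(2*((2*49))) - 3073333) = 1/((½)/98 - 3073333) = 1/((½)*(1/98) - 3073333) = 1/(1/196 - 3073333) = 1/(-602373267/196) = -196/602373267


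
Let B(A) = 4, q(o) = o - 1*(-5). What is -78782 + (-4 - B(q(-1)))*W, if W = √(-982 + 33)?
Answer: -78782 - 8*I*√949 ≈ -78782.0 - 246.45*I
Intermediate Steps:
q(o) = 5 + o (q(o) = o + 5 = 5 + o)
W = I*√949 (W = √(-949) = I*√949 ≈ 30.806*I)
-78782 + (-4 - B(q(-1)))*W = -78782 + (-4 - 1*4)*(I*√949) = -78782 + (-4 - 4)*(I*√949) = -78782 - 8*I*√949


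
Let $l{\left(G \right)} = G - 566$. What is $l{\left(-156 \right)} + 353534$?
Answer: $352812$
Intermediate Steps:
$l{\left(G \right)} = -566 + G$
$l{\left(-156 \right)} + 353534 = \left(-566 - 156\right) + 353534 = -722 + 353534 = 352812$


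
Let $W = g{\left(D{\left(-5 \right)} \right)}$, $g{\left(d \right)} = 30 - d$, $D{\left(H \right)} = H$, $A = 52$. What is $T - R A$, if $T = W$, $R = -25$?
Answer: $1335$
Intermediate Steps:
$W = 35$ ($W = 30 - -5 = 30 + 5 = 35$)
$T = 35$
$T - R A = 35 - \left(-25\right) 52 = 35 - -1300 = 35 + 1300 = 1335$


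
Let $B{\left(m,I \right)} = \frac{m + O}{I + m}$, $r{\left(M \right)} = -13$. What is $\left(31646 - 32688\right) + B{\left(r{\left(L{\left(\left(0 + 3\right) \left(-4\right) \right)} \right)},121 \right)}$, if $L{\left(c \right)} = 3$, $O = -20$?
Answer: $- \frac{37523}{36} \approx -1042.3$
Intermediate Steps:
$B{\left(m,I \right)} = \frac{-20 + m}{I + m}$ ($B{\left(m,I \right)} = \frac{m - 20}{I + m} = \frac{-20 + m}{I + m}$)
$\left(31646 - 32688\right) + B{\left(r{\left(L{\left(\left(0 + 3\right) \left(-4\right) \right)} \right)},121 \right)} = \left(31646 - 32688\right) + \frac{-20 - 13}{121 - 13} = -1042 + \frac{1}{108} \left(-33\right) = -1042 - \frac{11}{36} = - \frac{37523}{36}$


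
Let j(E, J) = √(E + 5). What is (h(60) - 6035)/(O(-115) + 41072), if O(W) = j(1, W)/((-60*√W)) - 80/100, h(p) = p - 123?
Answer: -17281200254400/116392199391361 + 60980*I*√690/116392199391361 ≈ -0.14847 + 1.3762e-8*I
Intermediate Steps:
j(E, J) = √(5 + E)
h(p) = -123 + p
O(W) = -⅘ - √6/(60*√W) (O(W) = √(5 + 1)/((-60*√W)) - 80/100 = √6*(-1/(60*√W)) - 80*1/100 = -√6/(60*√W) - ⅘ = -⅘ - √6/(60*√W))
(h(60) - 6035)/(O(-115) + 41072) = ((-123 + 60) - 6035)/((-⅘ - √6/(60*√(-115))) + 41072) = (-63 - 6035)/((-⅘ - √6*(-I*√115/115)/60) + 41072) = -6098/((-⅘ + I*√690/6900) + 41072) = -6098/(205356/5 + I*√690/6900)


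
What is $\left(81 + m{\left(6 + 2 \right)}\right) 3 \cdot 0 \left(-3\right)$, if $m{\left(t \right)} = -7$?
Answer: $0$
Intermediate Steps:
$\left(81 + m{\left(6 + 2 \right)}\right) 3 \cdot 0 \left(-3\right) = \left(81 - 7\right) 3 \cdot 0 \left(-3\right) = 74 \cdot 0 \left(-3\right) = 74 \cdot 0 = 0$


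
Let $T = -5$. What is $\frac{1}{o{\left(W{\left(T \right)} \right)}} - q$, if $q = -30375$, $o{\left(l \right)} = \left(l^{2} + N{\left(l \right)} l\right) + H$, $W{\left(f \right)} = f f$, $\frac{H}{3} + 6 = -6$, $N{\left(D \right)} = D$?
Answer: $\frac{36875251}{1214} \approx 30375.0$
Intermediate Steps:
$H = -36$ ($H = -18 + 3 \left(-6\right) = -18 - 18 = -36$)
$W{\left(f \right)} = f^{2}$
$o{\left(l \right)} = -36 + 2 l^{2}$ ($o{\left(l \right)} = \left(l^{2} + l l\right) - 36 = \left(l^{2} + l^{2}\right) - 36 = 2 l^{2} - 36 = -36 + 2 l^{2}$)
$\frac{1}{o{\left(W{\left(T \right)} \right)}} - q = \frac{1}{-36 + 2 \left(\left(-5\right)^{2}\right)^{2}} - -30375 = \frac{1}{-36 + 2 \cdot 25^{2}} + 30375 = \frac{1}{-36 + 2 \cdot 625} + 30375 = \frac{1}{-36 + 1250} + 30375 = \frac{1}{1214} + 30375 = \frac{36875251}{1214}$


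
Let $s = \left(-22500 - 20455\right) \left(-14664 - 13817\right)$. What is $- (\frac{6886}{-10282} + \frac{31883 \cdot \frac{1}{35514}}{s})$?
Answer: $\frac{149591035945110707}{223365529084077270} \approx 0.66971$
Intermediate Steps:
$s = 1223401355$ ($s = \left(-42955\right) \left(-28481\right) = 1223401355$)
$- (\frac{6886}{-10282} + \frac{31883 \cdot \frac{1}{35514}}{s}) = - (\frac{6886}{-10282} + \frac{31883 \cdot \frac{1}{35514}}{1223401355}) = - (6886 \left(- \frac{1}{10282}\right) + 31883 \cdot \frac{1}{35514} \cdot \frac{1}{1223401355}) = - (- \frac{3443}{5141} + \frac{31883}{35514} \cdot \frac{1}{1223401355}) = - (- \frac{3443}{5141} + \frac{31883}{43447875721470}) = \left(-1\right) \left(- \frac{149591035945110707}{223365529084077270}\right) = \frac{149591035945110707}{223365529084077270}$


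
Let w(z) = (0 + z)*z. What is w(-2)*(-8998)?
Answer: -35992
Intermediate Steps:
w(z) = z² (w(z) = z*z = z²)
w(-2)*(-8998) = (-2)²*(-8998) = 4*(-8998) = -35992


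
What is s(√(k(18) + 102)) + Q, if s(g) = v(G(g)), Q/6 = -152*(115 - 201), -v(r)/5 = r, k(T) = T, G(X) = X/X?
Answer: 78427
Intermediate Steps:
G(X) = 1
v(r) = -5*r
Q = 78432 (Q = 6*(-152*(115 - 201)) = 6*(-152*(-86)) = 6*13072 = 78432)
s(g) = -5 (s(g) = -5*1 = -5)
s(√(k(18) + 102)) + Q = -5 + 78432 = 78427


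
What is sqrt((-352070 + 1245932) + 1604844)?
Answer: 21*sqrt(5666) ≈ 1580.7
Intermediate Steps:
sqrt((-352070 + 1245932) + 1604844) = sqrt(893862 + 1604844) = sqrt(2498706) = 21*sqrt(5666)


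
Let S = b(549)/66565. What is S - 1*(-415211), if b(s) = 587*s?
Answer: 27638842478/66565 ≈ 4.1522e+5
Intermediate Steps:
S = 322263/66565 (S = (587*549)/66565 = 322263*(1/66565) = 322263/66565 ≈ 4.8413)
S - 1*(-415211) = 322263/66565 - 1*(-415211) = 322263/66565 + 415211 = 27638842478/66565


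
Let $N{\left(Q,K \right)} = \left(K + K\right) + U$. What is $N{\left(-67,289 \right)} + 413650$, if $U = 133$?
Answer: $414361$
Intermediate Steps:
$N{\left(Q,K \right)} = 133 + 2 K$ ($N{\left(Q,K \right)} = \left(K + K\right) + 133 = 2 K + 133 = 133 + 2 K$)
$N{\left(-67,289 \right)} + 413650 = \left(133 + 2 \cdot 289\right) + 413650 = \left(133 + 578\right) + 413650 = 711 + 413650 = 414361$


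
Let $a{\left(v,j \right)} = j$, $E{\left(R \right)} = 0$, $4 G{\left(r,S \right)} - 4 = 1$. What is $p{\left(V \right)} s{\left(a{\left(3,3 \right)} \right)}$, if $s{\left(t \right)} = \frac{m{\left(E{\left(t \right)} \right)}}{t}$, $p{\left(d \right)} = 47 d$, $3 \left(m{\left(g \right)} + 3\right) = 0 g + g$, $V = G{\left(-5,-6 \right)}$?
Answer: $- \frac{235}{4} \approx -58.75$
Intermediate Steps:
$G{\left(r,S \right)} = \frac{5}{4}$ ($G{\left(r,S \right)} = 1 + \frac{1}{4} \cdot 1 = 1 + \frac{1}{4} = \frac{5}{4}$)
$V = \frac{5}{4} \approx 1.25$
$m{\left(g \right)} = -3 + \frac{g}{3}$ ($m{\left(g \right)} = -3 + \frac{0 g + g}{3} = -3 + \frac{0 + g}{3} = -3 + \frac{g}{3}$)
$s{\left(t \right)} = - \frac{3}{t}$ ($s{\left(t \right)} = \frac{-3 + \frac{1}{3} \cdot 0}{t} = \frac{-3 + 0}{t} = - \frac{3}{t}$)
$p{\left(V \right)} s{\left(a{\left(3,3 \right)} \right)} = 47 \cdot \frac{5}{4} \left(- \frac{3}{3}\right) = \frac{235 \left(\left(-3\right) \frac{1}{3}\right)}{4} = \frac{235}{4} \left(-1\right) = - \frac{235}{4}$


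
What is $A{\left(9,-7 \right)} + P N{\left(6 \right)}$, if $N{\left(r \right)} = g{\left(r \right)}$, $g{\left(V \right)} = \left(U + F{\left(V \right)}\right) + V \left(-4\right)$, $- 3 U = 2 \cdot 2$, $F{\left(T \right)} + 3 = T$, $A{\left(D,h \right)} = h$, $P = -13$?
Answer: $\frac{850}{3} \approx 283.33$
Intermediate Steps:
$F{\left(T \right)} = -3 + T$
$U = - \frac{4}{3}$ ($U = - \frac{2 \cdot 2}{3} = \left(- \frac{1}{3}\right) 4 = - \frac{4}{3} \approx -1.3333$)
$g{\left(V \right)} = - \frac{13}{3} - 3 V$ ($g{\left(V \right)} = \left(- \frac{4}{3} + \left(-3 + V\right)\right) + V \left(-4\right) = \left(- \frac{13}{3} + V\right) - 4 V = - \frac{13}{3} - 3 V$)
$N{\left(r \right)} = - \frac{13}{3} - 3 r$
$A{\left(9,-7 \right)} + P N{\left(6 \right)} = -7 - 13 \left(- \frac{13}{3} - 18\right) = -7 - - \frac{871}{3} = -7 + \frac{871}{3} = \frac{850}{3}$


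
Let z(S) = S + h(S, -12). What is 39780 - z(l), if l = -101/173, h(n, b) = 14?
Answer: 6879619/173 ≈ 39767.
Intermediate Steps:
l = -101/173 (l = -101*1/173 = -101/173 ≈ -0.58381)
z(S) = 14 + S (z(S) = S + 14 = 14 + S)
39780 - z(l) = 39780 - (14 - 101/173) = 39780 - 1*2321/173 = 39780 - 2321/173 = 6879619/173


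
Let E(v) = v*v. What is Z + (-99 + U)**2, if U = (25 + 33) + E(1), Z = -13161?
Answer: -11561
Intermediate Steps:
E(v) = v**2
U = 59 (U = (25 + 33) + 1**2 = 58 + 1 = 59)
Z + (-99 + U)**2 = -13161 + (-99 + 59)**2 = -13161 + (-40)**2 = -13161 + 1600 = -11561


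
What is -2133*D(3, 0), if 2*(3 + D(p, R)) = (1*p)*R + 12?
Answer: -6399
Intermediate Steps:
D(p, R) = 3 + R*p/2 (D(p, R) = -3 + ((1*p)*R + 12)/2 = -3 + (p*R + 12)/2 = -3 + (R*p + 12)/2 = -3 + (12 + R*p)/2 = -3 + (6 + R*p/2) = 3 + R*p/2)
-2133*D(3, 0) = -2133*(3 + (½)*0*3) = -2133*(3 + 0) = -2133*3 = -6399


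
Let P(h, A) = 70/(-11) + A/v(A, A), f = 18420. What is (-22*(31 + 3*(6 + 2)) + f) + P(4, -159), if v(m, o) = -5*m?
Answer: 946189/55 ≈ 17203.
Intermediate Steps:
P(h, A) = -361/55 (P(h, A) = 70/(-11) + A/((-5*A)) = 70*(-1/11) + A*(-1/(5*A)) = -70/11 - ⅕ = -361/55)
(-22*(31 + 3*(6 + 2)) + f) + P(4, -159) = (-22*(31 + 3*(6 + 2)) + 18420) - 361/55 = (-22*(31 + 3*8) + 18420) - 361/55 = (-22*(31 + 24) + 18420) - 361/55 = (-22*55 + 18420) - 361/55 = (-1210 + 18420) - 361/55 = 17210 - 361/55 = 946189/55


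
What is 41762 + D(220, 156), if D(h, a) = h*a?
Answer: 76082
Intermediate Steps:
D(h, a) = a*h
41762 + D(220, 156) = 41762 + 156*220 = 41762 + 34320 = 76082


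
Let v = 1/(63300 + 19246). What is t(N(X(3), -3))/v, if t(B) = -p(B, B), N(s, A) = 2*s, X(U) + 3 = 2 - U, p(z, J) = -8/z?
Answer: -82546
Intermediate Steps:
X(U) = -1 - U (X(U) = -3 + (2 - U) = -1 - U)
t(B) = 8/B (t(B) = -(-8)/B = 8/B)
v = 1/82546 ≈ 1.2114e-5
t(N(X(3), -3))/v = (8/((2*(-1 - 1*3))))/(1/82546) = (8/((2*(-1 - 3))))*82546 = (8/((2*(-4))))*82546 = (8/(-8))*82546 = (8*(-1/8))*82546 = -1*82546 = -82546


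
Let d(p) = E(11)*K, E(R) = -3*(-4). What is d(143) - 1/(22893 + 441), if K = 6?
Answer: 1680047/23334 ≈ 72.000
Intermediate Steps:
E(R) = 12
d(p) = 72 (d(p) = 12*6 = 72)
d(143) - 1/(22893 + 441) = 72 - 1/(22893 + 441) = 72 - 1/23334 = 1680047/23334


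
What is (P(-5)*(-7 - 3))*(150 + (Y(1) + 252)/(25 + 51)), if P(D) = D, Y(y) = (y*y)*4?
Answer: 145700/19 ≈ 7668.4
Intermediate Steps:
Y(y) = 4*y**2 (Y(y) = y**2*4 = 4*y**2)
(P(-5)*(-7 - 3))*(150 + (Y(1) + 252)/(25 + 51)) = (-5*(-7 - 3))*(150 + (4*1**2 + 252)/(25 + 51)) = (-5*(-10))*(150 + (4*1 + 252)/76) = 50*(150 + (4 + 252)*(1/76)) = 50*(150 + 256*(1/76)) = 50*(150 + 64/19) = 50*(2914/19) = 145700/19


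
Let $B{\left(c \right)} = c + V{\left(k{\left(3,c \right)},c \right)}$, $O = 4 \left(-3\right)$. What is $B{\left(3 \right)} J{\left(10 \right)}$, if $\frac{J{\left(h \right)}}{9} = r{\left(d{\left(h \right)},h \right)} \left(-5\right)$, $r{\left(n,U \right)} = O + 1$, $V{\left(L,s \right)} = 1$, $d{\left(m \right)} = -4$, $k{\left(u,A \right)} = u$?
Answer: $1980$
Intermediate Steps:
$O = -12$
$r{\left(n,U \right)} = -11$ ($r{\left(n,U \right)} = -12 + 1 = -11$)
$B{\left(c \right)} = 1 + c$ ($B{\left(c \right)} = c + 1 = 1 + c$)
$J{\left(h \right)} = 495$ ($J{\left(h \right)} = 9 \left(\left(-11\right) \left(-5\right)\right) = 9 \cdot 55 = 495$)
$B{\left(3 \right)} J{\left(10 \right)} = \left(1 + 3\right) 495 = 4 \cdot 495 = 1980$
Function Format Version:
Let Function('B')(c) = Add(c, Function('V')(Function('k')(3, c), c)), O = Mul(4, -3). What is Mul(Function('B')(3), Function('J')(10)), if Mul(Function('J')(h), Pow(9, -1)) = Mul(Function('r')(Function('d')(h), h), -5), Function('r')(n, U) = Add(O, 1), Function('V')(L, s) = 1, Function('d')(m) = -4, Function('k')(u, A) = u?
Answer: 1980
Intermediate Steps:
O = -12
Function('r')(n, U) = -11 (Function('r')(n, U) = Add(-12, 1) = -11)
Function('B')(c) = Add(1, c) (Function('B')(c) = Add(c, 1) = Add(1, c))
Function('J')(h) = 495 (Function('J')(h) = Mul(9, Mul(-11, -5)) = Mul(9, 55) = 495)
Mul(Function('B')(3), Function('J')(10)) = Mul(Add(1, 3), 495) = Mul(4, 495) = 1980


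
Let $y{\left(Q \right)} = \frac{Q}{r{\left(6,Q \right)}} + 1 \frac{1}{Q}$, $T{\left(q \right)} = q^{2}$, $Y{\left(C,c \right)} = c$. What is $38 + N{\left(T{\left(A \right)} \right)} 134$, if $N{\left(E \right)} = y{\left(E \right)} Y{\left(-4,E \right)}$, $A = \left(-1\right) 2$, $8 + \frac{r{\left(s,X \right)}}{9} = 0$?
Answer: $\frac{1280}{9} \approx 142.22$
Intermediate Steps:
$r{\left(s,X \right)} = -72$ ($r{\left(s,X \right)} = -72 + 9 \cdot 0 = -72 + 0 = -72$)
$A = -2$
$y{\left(Q \right)} = \frac{1}{Q} - \frac{Q}{72}$ ($y{\left(Q \right)} = \frac{Q}{-72} + 1 \frac{1}{Q} = Q \left(- \frac{1}{72}\right) + \frac{1}{Q} = - \frac{Q}{72} + \frac{1}{Q} = \frac{1}{Q} - \frac{Q}{72}$)
$N{\left(E \right)} = E \left(\frac{1}{E} - \frac{E}{72}\right)$ ($N{\left(E \right)} = \left(\frac{1}{E} - \frac{E}{72}\right) E = E \left(\frac{1}{E} - \frac{E}{72}\right)$)
$38 + N{\left(T{\left(A \right)} \right)} 134 = 38 + \left(1 - \frac{\left(\left(-2\right)^{2}\right)^{2}}{72}\right) 134 = 38 + \left(1 - \frac{4^{2}}{72}\right) 134 = 38 + \left(1 - \frac{2}{9}\right) 134 = 38 + \frac{7}{9} \cdot 134 = 38 + \frac{938}{9} = \frac{1280}{9}$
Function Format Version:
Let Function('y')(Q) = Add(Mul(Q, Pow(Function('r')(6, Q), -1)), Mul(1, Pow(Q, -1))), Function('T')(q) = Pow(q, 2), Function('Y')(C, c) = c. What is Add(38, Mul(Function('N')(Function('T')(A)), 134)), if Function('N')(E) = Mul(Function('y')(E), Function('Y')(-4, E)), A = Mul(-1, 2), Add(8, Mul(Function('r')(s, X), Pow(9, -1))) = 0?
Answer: Rational(1280, 9) ≈ 142.22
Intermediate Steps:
Function('r')(s, X) = -72 (Function('r')(s, X) = Add(-72, Mul(9, 0)) = Add(-72, 0) = -72)
A = -2
Function('y')(Q) = Add(Pow(Q, -1), Mul(Rational(-1, 72), Q)) (Function('y')(Q) = Add(Mul(Q, Pow(-72, -1)), Mul(1, Pow(Q, -1))) = Add(Mul(Q, Rational(-1, 72)), Pow(Q, -1)) = Add(Mul(Rational(-1, 72), Q), Pow(Q, -1)) = Add(Pow(Q, -1), Mul(Rational(-1, 72), Q)))
Function('N')(E) = Mul(E, Add(Pow(E, -1), Mul(Rational(-1, 72), E))) (Function('N')(E) = Mul(Add(Pow(E, -1), Mul(Rational(-1, 72), E)), E) = Mul(E, Add(Pow(E, -1), Mul(Rational(-1, 72), E))))
Add(38, Mul(Function('N')(Function('T')(A)), 134)) = Add(38, Mul(Add(1, Mul(Rational(-1, 72), Pow(Pow(-2, 2), 2))), 134)) = Add(38, Mul(Add(1, Mul(Rational(-1, 72), Pow(4, 2))), 134)) = Add(38, Mul(Add(1, Mul(Rational(-1, 72), 16)), 134)) = Add(38, Mul(Add(1, Rational(-2, 9)), 134)) = Add(38, Mul(Rational(7, 9), 134)) = Add(38, Rational(938, 9)) = Rational(1280, 9)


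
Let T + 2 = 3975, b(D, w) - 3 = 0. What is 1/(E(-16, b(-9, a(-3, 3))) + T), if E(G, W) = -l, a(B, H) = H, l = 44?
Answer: 1/3929 ≈ 0.00025452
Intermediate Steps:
b(D, w) = 3 (b(D, w) = 3 + 0 = 3)
T = 3973 (T = -2 + 3975 = 3973)
E(G, W) = -44 (E(G, W) = -1*44 = -44)
1/(E(-16, b(-9, a(-3, 3))) + T) = 1/(-44 + 3973) = 1/3929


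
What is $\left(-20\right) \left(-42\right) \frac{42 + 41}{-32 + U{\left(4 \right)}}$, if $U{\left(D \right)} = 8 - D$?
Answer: $-2490$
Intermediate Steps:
$\left(-20\right) \left(-42\right) \frac{42 + 41}{-32 + U{\left(4 \right)}} = \left(-20\right) \left(-42\right) \frac{42 + 41}{-32 + \left(8 - 4\right)} = 840 \frac{83}{-32 + \left(8 - 4\right)} = 840 \frac{83}{-32 + 4} = 840 \frac{83}{-28} = 840 \cdot 83 \left(- \frac{1}{28}\right) = 840 \left(- \frac{83}{28}\right) = -2490$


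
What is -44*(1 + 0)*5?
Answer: -220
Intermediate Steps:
-44*(1 + 0)*5 = -44*1*5 = -44*5 = -220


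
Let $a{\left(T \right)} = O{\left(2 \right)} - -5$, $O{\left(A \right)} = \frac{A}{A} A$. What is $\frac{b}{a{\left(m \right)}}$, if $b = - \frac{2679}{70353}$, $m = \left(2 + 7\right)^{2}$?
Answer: $- \frac{893}{164157} \approx -0.0054399$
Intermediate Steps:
$O{\left(A \right)} = A$ ($O{\left(A \right)} = 1 A = A$)
$m = 81$ ($m = 9^{2} = 81$)
$a{\left(T \right)} = 7$ ($a{\left(T \right)} = 2 - -5 = 2 + 5 = 7$)
$b = - \frac{893}{23451}$ ($b = \left(-2679\right) \frac{1}{70353} = - \frac{893}{23451} \approx -0.038079$)
$\frac{b}{a{\left(m \right)}} = - \frac{893}{23451 \cdot 7} = \left(- \frac{893}{23451}\right) \frac{1}{7} = - \frac{893}{164157}$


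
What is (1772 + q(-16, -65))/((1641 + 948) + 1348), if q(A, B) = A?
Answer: 1756/3937 ≈ 0.44602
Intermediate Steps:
(1772 + q(-16, -65))/((1641 + 948) + 1348) = (1772 - 16)/((1641 + 948) + 1348) = 1756/(2589 + 1348) = 1756/3937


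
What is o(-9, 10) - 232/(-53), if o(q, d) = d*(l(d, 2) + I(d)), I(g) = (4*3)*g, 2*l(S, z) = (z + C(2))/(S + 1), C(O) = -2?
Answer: 63832/53 ≈ 1204.4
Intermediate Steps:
l(S, z) = (-2 + z)/(2*(1 + S)) (l(S, z) = ((z - 2)/(S + 1))/2 = ((-2 + z)/(1 + S))/2 = (-2 + z)/(2*(1 + S)))
I(g) = 12*g
o(q, d) = 12*d**2 (o(q, d) = d*((-2 + 2)/(2*(1 + d)) + 12*d) = d*((1/2)*0/(1 + d) + 12*d) = d*(0 + 12*d) = d*(12*d) = 12*d**2)
o(-9, 10) - 232/(-53) = 12*10**2 - 232/(-53) = 12*100 - 232*(-1)/53 = 1200 - 58*(-4/53) = 1200 + 232/53 = 63832/53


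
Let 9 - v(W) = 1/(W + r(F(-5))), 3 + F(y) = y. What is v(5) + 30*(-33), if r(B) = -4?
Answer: -982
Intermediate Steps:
F(y) = -3 + y
v(W) = 9 - 1/(-4 + W) (v(W) = 9 - 1/(W - 4) = 9 - 1/(-4 + W))
v(5) + 30*(-33) = (-37 + 9*5)/(-4 + 5) + 30*(-33) = (-37 + 45)/1 - 990 = 1*8 - 990 = 8 - 990 = -982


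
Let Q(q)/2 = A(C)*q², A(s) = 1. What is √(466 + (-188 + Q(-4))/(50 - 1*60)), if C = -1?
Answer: 2*√3010/5 ≈ 21.945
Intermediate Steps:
Q(q) = 2*q² (Q(q) = 2*(1*q²) = 2*q²)
√(466 + (-188 + Q(-4))/(50 - 1*60)) = √(466 + (-188 + 2*(-4)²)/(50 - 1*60)) = √(466 + (-188 + 2*16)/(50 - 60)) = √(466 + (-188 + 32)/(-10)) = √(466 - 156*(-⅒)) = √(466 + 78/5) = √(2408/5) = 2*√3010/5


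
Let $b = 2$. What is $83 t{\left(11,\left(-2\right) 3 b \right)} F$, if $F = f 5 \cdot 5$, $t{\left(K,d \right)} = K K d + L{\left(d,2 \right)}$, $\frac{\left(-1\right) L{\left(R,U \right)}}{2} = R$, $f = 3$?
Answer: $-8889300$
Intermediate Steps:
$L{\left(R,U \right)} = - 2 R$
$t{\left(K,d \right)} = - 2 d + d K^{2}$ ($t{\left(K,d \right)} = K K d - 2 d = K^{2} d - 2 d = d K^{2} - 2 d = - 2 d + d K^{2}$)
$F = 75$ ($F = 3 \cdot 5 \cdot 5 = 15 \cdot 5 = 75$)
$83 t{\left(11,\left(-2\right) 3 b \right)} F = 83 \left(-2\right) 3 \cdot 2 \left(-2 + 11^{2}\right) 75 = 83 \left(-6\right) 2 \left(-2 + 121\right) 75 = 83 \left(\left(-12\right) 119\right) 75 = 83 \left(-1428\right) 75 = \left(-118524\right) 75 = -8889300$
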